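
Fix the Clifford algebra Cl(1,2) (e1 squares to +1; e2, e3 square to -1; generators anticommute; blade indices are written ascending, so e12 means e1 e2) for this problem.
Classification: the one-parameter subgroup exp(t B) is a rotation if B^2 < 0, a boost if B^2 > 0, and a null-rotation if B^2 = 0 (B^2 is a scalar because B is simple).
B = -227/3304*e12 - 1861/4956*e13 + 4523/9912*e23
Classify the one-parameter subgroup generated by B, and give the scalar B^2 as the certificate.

B^2 term by term: the squares give (-227/3304)^2*(e12)^2 + (-1861/4956)^2*(e13)^2 + (4523/9912)^2*(e23)^2 = 51529/10916416*(+1) + 3463321/24561936*(+1) + 20457529/98247744*(-1) = -1/16 (each basis 2-blade squares to minus the product of its generators' squares); cross terms between blades sharing an index anticommute and cancel. So B^2 = -1/16.
Answer: rotation, certificate B^2 = -1/16. One invariant decides it: the square -1/16 survives every conjugation, and its sign is exactly the classification.


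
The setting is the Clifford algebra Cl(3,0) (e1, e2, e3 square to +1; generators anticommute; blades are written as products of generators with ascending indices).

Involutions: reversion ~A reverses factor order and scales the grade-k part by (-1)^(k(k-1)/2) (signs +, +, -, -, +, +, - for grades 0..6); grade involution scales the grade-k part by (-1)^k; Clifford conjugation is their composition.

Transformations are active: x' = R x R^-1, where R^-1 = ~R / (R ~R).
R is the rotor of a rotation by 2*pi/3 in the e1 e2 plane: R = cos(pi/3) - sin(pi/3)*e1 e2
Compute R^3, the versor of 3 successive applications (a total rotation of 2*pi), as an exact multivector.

Rotor phase runs at HALF the rotation angle; powers of one rotor simply add phase, so after 3 steps in e1 e2 the phase is 3*pi/3 = pi and R^3 = cos(pi) - sin(pi)*e1 e2.
cos(pi) = -1 and sin(pi) = 0, so R^3 = -1. The total rotation 2*pi is 1 full turn, so every vector returns to itself, yet the rotor is -1, on the OTHER sheet of the double cover (an odd number of 2*pi turns).
Answer: -1


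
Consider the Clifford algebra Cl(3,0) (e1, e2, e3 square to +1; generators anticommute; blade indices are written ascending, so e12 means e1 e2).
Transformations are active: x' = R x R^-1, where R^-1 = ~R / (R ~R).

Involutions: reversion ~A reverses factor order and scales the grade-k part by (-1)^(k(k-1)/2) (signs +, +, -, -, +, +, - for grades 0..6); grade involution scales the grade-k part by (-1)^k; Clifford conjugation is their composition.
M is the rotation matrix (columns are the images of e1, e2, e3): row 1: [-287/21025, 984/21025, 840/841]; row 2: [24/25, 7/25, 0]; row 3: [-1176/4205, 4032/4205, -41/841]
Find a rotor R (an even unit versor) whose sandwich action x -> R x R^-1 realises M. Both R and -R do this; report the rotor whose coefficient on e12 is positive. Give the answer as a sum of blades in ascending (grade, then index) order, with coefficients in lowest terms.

Method: write R = a + b12*e12 + b13*e13 + b23*e23 with a^2 + b12^2 + b13^2 + b23^2 = 1 (so R^-1 = ~R). Expanding the columns R e_j ~R gives tr M = 4a^2 - 1 and, from the antisymmetric part, M21 - M12 = -4a*b12, M13 - M31 = 4a*b13, M32 - M23 = -4a*b23.
Here tr M = 183/841, so a^2 = (1 + tr M)/4 = 256/841 and a = ±16/29. Taking a = 16/29: M21 - M12 = 768/841, M13 - M31 = 5376/4205, M32 - M23 = 4032/4205, giving b12 = -12/29, b13 = 84/145, b23 = -63/145, i.e. R = 16/29 - 12/29*e12 + 84/145*e13 - 63/145*e23.
Its e12 coefficient is negative, so report the other preimage -R.
Answer: -16/29 + 12/29*e12 - 84/145*e13 + 63/145*e23. Key observation: the double cover Spin(3) -> SO(3) sends R and -R to the same matrix (trace 183/841 here), so the stated sign of the e12 coefficient is what selects one sheet.


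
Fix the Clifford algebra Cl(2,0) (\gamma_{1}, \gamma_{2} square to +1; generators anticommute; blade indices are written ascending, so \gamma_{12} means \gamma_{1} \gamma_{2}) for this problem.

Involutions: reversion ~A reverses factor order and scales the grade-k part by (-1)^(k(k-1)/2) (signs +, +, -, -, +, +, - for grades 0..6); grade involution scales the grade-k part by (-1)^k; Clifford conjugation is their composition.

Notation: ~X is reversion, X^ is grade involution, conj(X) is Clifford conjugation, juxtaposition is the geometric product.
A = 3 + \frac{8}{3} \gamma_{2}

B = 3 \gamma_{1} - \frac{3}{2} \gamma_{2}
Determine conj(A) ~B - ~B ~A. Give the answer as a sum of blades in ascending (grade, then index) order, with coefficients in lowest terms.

first term: 4 + 9 \gamma_{1} - \frac{9}{2} \gamma_{2} + 8 \gamma_{12}
second term: -4 + 9 \gamma_{1} - \frac{9}{2} \gamma_{2} + 8 \gamma_{12}
Answer: 8


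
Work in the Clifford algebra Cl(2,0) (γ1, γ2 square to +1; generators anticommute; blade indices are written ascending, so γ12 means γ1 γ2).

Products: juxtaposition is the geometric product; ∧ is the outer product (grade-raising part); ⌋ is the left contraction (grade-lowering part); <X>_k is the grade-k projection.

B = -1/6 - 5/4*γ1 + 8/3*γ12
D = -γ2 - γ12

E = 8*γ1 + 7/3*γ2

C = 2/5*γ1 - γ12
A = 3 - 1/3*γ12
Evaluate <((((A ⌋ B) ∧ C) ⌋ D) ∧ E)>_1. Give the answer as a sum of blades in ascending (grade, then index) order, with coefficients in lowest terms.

step 1: 7/18 - 15/4*γ1 + 8*γ12
step 2: 7/45*γ1 - 7/18*γ12
step 3: -7/18 - 7/45*γ2
step 4: -28/9*γ1 - 49/54*γ2 + 56/45*γ12
step 5: -28/9*γ1 - 49/54*γ2
Answer: -28/9*γ1 - 49/54*γ2


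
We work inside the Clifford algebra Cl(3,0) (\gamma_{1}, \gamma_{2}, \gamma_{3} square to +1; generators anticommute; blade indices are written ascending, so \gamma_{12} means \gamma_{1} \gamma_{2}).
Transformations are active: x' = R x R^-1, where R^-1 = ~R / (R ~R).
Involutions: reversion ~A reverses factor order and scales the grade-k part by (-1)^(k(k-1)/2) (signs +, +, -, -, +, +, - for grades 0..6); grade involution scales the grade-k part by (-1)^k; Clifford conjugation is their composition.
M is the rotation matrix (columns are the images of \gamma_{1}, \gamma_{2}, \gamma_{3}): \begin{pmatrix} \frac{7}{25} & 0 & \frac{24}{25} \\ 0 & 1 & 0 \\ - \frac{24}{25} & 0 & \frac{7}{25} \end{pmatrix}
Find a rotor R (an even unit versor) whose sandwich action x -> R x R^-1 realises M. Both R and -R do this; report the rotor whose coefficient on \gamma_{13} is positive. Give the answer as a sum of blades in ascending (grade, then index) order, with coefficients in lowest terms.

Method: write R = a + b12*\gamma_{12} + b13*\gamma_{13} + b23*\gamma_{23} with a^2 + b12^2 + b13^2 + b23^2 = 1 (so R^-1 = ~R). Expanding the columns R e_j ~R gives tr M = 4a^2 - 1 and, from the antisymmetric part, M21 - M12 = -4a*b12, M13 - M31 = 4a*b13, M32 - M23 = -4a*b23.
Here tr M = \frac{39}{25}, so a^2 = (1 + tr M)/4 = \frac{16}{25} and a = ±\frac{4}{5}. Taking a = \frac{4}{5}: M21 - M12 = 0, M13 - M31 = \frac{48}{25}, M32 - M23 = 0, giving b12 = 0, b13 = \frac{3}{5}, b23 = 0, i.e. R = \frac{4}{5} + \frac{3}{5} \gamma_{13}.
Its \gamma_{13} coefficient is already positive.
Answer: \frac{4}{5} + \frac{3}{5} \gamma_{13}. Recall the cover is two-to-one: with M of trace \frac{39}{25}, both preimages act alike, and the stated \gamma_{13} sign chooses the sheet.


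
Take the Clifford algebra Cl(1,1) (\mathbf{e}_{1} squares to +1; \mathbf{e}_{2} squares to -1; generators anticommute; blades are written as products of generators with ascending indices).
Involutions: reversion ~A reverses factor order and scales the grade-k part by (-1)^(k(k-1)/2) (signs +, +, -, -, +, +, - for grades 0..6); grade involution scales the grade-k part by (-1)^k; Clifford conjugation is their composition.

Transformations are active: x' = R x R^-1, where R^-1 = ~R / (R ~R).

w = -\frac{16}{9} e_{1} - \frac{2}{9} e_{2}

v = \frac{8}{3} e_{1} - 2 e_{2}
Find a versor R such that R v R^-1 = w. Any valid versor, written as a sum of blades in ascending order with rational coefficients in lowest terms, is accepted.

R = v + w = \frac{8}{9} e_{1} - \frac{20}{9} e_{2} works: the equal norms (\frac{28}{9}) guarantee its sandwich swaps v into w.
Answer: \frac{8}{9} e_{1} - \frac{20}{9} e_{2}


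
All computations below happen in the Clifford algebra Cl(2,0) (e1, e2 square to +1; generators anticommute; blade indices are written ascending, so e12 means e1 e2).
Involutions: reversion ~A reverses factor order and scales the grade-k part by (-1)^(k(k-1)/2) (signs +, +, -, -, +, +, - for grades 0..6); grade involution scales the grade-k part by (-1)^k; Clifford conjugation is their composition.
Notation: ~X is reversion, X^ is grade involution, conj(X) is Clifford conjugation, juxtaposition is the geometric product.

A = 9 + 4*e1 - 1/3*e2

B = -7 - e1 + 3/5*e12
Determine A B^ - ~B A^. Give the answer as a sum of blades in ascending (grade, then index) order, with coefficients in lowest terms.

first term: -59 - 94/5*e1 + 71/15*e2 + 86/15*e12
second term: -59 + 94/5*e1 - 71/15*e2 - 86/15*e12
Answer: -188/5*e1 + 142/15*e2 + 172/15*e12


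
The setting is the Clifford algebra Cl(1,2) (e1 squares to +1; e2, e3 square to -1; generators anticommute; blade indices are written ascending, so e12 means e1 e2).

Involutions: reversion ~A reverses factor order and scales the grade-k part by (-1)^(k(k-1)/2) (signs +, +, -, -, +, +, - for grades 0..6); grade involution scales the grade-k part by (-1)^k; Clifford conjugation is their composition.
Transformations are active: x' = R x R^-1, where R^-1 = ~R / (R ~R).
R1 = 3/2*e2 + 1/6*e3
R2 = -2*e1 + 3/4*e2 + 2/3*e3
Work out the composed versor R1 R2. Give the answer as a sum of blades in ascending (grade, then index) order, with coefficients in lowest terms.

Distribute over the terms of R1 (each basis-blade product reordered to ascending indices, repeated generators contracted through their squares):
(3/2*e2) R2 = -9/8 + 3*e12 + e23
(1/6*e3) R2 = -1/9 + 1/3*e13 - 1/8*e23
Summing the partial products and collecting blades:
Answer: -89/72 + 3*e12 + 1/3*e13 + 7/8*e23


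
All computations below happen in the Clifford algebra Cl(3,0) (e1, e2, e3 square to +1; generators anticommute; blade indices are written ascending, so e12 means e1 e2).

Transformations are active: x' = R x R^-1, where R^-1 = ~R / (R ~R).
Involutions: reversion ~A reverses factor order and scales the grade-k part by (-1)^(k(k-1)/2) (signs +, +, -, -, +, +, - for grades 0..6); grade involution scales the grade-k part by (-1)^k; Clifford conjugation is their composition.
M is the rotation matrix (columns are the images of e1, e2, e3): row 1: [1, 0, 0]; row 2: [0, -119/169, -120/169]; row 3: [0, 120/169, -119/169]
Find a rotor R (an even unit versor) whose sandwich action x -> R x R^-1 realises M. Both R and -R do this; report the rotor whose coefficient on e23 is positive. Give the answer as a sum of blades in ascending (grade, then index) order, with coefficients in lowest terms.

Method: write R = a + b12*e12 + b13*e13 + b23*e23 with a^2 + b12^2 + b13^2 + b23^2 = 1 (so R^-1 = ~R). Expanding the columns R e_j ~R gives tr M = 4a^2 - 1 and, from the antisymmetric part, M21 - M12 = -4a*b12, M13 - M31 = 4a*b13, M32 - M23 = -4a*b23.
Here tr M = -69/169, so a^2 = (1 + tr M)/4 = 25/169 and a = ±5/13. Taking a = 5/13: M21 - M12 = 0, M13 - M31 = 0, M32 - M23 = 240/169, giving b12 = 0, b13 = 0, b23 = -12/13, i.e. R = 5/13 - 12/13*e23.
Its e23 coefficient is negative, so report the other preimage -R.
Answer: -5/13 + 12/13*e23. Why the constraint matters: R and -R act identically through the sandwich — M has trace -69/169 either way — so only the sign condition on e23 picks one of the two preimages.


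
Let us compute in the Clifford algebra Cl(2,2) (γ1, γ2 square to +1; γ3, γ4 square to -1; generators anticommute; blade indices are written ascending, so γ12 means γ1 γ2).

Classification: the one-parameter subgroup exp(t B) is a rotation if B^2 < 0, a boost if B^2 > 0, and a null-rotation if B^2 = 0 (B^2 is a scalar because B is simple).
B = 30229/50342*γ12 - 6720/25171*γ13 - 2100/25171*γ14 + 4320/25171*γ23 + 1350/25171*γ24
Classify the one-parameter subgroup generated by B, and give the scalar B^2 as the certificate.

B^2 term by term: the squares give (30229/50342)^2*(γ12)^2 + (-6720/25171)^2*(γ13)^2 + (-2100/25171)^2*(γ14)^2 + (4320/25171)^2*(γ23)^2 + (1350/25171)^2*(γ24)^2 = 913792441/2534316964*(-1) + 45158400/633579241*(+1) + 4410000/633579241*(+1) + 18662400/633579241*(+1) + 1822500/633579241*(+1) = -1/4 (each basis 2-blade squares to minus the product of its generators' squares); cross terms between blades sharing an index anticommute and cancel; the commuting (index-disjoint) pairs give grade-4 terms 2*c*c'*(blade product), which cancel blade by blade — γ1234: 18144000/633579241 - 18144000/633579241 = 0 — confirming B is simple. So B^2 = -1/4.
Answer: rotation, certificate B^2 = -1/4. Certificate logic: -1/4 is a conjugation-invariant scalar, so its sign fixes rotation versus boost versus null-rotation outright.


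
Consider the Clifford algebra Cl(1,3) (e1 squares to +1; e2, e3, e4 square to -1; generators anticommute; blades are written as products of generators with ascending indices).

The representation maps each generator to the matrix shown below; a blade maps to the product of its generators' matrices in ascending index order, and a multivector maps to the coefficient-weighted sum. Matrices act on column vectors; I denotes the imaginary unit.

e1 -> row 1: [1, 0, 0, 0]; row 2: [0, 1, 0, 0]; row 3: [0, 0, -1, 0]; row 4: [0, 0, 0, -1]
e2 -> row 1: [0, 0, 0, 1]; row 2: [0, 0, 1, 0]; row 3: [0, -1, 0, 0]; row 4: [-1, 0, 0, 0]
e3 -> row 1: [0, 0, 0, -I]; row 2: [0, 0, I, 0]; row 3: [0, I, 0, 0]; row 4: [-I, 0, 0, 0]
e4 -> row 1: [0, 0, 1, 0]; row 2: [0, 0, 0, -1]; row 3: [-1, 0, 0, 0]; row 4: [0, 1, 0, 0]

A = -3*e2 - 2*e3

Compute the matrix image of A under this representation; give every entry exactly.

M = (-3)*rho(e2) + (-2)*rho(e3), summed entrywise:
Answer: row 1: [0, 0, 0, -3 + 2*I]; row 2: [0, 0, -3 - 2*I, 0]; row 3: [0, 3 - 2*I, 0, 0]; row 4: [3 + 2*I, 0, 0, 0]


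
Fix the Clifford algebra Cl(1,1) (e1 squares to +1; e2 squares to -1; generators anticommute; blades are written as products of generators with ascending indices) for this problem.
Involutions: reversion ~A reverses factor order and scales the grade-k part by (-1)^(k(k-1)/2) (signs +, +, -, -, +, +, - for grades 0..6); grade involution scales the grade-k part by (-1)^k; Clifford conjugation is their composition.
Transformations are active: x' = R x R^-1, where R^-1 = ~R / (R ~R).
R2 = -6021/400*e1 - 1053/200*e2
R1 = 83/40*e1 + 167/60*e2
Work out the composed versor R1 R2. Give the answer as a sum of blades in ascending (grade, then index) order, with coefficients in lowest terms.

Distribute over the terms of R1 (each basis-blade product reordered to ascending indices, repeated generators contracted through their squares):
(83/40*e1) R2 = -499743/16000 - 87399/8000*e1 e2
(167/60*e2) R2 = 58617/4000 + 335169/8000*e1 e2
Summing the partial products and collecting blades:
Answer: -10611/640 + 24777/800*e1 e2


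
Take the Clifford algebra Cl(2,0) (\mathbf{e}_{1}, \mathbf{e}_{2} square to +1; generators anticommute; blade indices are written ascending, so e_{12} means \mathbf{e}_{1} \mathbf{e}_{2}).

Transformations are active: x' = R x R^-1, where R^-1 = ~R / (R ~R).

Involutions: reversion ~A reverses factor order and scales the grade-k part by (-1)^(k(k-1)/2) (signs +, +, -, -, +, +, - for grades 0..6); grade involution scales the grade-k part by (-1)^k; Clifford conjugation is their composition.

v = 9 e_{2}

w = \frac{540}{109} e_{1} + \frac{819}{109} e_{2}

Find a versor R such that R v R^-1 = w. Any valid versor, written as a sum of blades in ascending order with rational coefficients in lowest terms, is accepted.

Equal squares first: v^2 = w^2 = 81. Then v + w = \frac{540}{109} e_{1} + \frac{1800}{109} e_{2} is a versor taking v to w, provided it is invertible.
Answer: \frac{540}{109} e_{1} + \frac{1800}{109} e_{2}


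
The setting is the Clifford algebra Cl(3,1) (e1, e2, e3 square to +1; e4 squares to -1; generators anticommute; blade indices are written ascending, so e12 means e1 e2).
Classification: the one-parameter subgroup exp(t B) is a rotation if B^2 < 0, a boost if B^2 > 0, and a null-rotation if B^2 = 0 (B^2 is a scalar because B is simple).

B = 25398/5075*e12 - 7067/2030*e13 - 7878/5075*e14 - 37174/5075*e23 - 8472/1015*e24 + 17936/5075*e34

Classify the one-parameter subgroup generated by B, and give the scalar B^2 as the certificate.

B^2 term by term: the squares give (25398/5075)^2*(e12)^2 + (-7067/2030)^2*(e13)^2 + (-7878/5075)^2*(e14)^2 + (-37174/5075)^2*(e23)^2 + (-8472/1015)^2*(e24)^2 + (17936/5075)^2*(e34)^2 = 645058404/25755625*(-1) + 49942489/4120900*(-1) + 62062884/25755625*(+1) + 1381906276/25755625*(-1) + 71774784/1030225*(+1) + 321700096/25755625*(+1) = -25/4 (each basis 2-blade squares to minus the product of its generators' squares); cross terms between blades sharing an index anticommute and cancel; the commuting (index-disjoint) pairs give grade-4 terms 2*c*c'*(blade product), which cancel blade by blade — e1234: 911077056/25755625 - 59871624/1030225 + 585713544/25755625 = 0 — confirming B is simple. So B^2 = -25/4.
Answer: rotation, certificate B^2 = -25/4. The scalar -25/4 is the complete invariant here: its sign names the subgroup type.


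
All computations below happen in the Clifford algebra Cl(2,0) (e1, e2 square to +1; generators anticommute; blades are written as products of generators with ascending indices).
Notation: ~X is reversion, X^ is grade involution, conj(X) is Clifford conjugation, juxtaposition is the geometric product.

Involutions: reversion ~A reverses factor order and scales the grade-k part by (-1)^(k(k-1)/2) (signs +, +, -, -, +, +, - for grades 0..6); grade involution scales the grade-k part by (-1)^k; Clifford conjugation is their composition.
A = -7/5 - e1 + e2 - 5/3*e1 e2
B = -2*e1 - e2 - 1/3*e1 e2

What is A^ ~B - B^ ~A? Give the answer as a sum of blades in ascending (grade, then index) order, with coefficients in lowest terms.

first term: -4/9 + 24/5*e1 - 8/5*e2 - 52/15*e1 e2
second term: -4/9 - 24/5*e1 + 8/5*e2 + 52/15*e1 e2
Answer: 48/5*e1 - 16/5*e2 - 104/15*e1 e2


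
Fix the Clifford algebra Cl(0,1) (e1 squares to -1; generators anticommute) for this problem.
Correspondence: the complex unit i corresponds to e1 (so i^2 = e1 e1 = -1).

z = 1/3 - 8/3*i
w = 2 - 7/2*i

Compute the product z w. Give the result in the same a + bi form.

In blades: z = 1/3 - 8/3*e1, w = 2 - 7/2*e1.
Distribute z over w term by term (generator squares from the signature, products reordered to ascending indices): (1/3)*w = 2/3 - 7/6*e1; (-8/3*e1)*w = -28/3 - 16/3*e1.
Sum: -26/3 - 13/2*e1; translating back through the correspondence:
Answer: -26/3 - 13/2*i


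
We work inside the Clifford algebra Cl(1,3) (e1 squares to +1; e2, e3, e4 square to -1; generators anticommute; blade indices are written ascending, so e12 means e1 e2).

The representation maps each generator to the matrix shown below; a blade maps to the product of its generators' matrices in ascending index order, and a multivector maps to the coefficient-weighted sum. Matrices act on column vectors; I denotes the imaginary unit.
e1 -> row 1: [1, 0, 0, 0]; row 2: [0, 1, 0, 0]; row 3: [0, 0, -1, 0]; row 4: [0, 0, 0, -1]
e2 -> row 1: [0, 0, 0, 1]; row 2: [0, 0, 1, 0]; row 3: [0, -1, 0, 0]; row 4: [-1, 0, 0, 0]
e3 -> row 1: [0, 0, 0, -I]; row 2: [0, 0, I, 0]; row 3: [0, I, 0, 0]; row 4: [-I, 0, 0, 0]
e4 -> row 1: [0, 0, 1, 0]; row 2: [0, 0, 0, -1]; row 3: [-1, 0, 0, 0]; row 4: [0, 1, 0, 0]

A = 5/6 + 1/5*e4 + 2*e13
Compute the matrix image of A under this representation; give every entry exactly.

Bivector images (products of the table entries): rho(e13) = rho(e1)rho(e3) = row 1: [0, 0, 0, -I]; row 2: [0, 0, I, 0]; row 3: [0, -I, 0, 0]; row 4: [I, 0, 0, 0].
M = (5/6)*1 + (1/5)*rho(e4) + (2)*rho(e13), summed entrywise (1 is the identity matrix):
Answer: row 1: [5/6, 0, 1/5, -2*I]; row 2: [0, 5/6, 2*I, -1/5]; row 3: [-1/5, -2*I, 5/6, 0]; row 4: [2*I, 1/5, 0, 5/6]


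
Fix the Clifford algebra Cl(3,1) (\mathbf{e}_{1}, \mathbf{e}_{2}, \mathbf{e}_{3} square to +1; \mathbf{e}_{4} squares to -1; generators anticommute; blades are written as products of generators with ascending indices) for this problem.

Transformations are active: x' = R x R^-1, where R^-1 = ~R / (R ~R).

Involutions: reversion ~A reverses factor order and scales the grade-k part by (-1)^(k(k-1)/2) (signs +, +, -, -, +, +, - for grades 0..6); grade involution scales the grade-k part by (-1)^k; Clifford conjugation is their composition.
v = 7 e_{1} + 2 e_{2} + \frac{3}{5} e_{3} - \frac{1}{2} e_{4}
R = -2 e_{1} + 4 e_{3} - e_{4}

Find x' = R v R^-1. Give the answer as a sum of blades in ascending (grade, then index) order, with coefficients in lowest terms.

~R = -2 e_{1} + 4 e_{3} - e_{4}, and R ~R = 19, so R^-1 = ~R / (19).
R v = -\frac{121}{10} - 4 e_{1} e_{2} - \frac{146}{5} e_{1} e_{3} + 8 e_{1} e_{4} - 8 e_{2} e_{3} + 2 e_{2} e_{4} - \frac{7}{5} e_{3} e_{4}
Answer: -\frac{423}{95} e_{1} - 2 e_{2} - \frac{541}{95} e_{3} + \frac{337}{190} e_{4}


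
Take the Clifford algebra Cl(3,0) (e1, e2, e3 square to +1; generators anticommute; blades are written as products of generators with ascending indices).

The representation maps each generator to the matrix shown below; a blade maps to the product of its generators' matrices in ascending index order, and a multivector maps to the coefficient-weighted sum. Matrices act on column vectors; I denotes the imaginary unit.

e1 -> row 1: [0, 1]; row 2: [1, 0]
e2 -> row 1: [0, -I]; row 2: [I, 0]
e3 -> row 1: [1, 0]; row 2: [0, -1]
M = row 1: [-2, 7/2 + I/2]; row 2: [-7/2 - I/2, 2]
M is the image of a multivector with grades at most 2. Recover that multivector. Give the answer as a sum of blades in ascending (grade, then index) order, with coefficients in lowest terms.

Method: 1, rho(e1), rho(e2), rho(e3) form a trace-orthogonal basis of the 2x2 complex matrices (tr(X Y) = 2 if X = Y, else 0), so M = m0*1 + m1*rho(e1) + m2*rho(e2) + m3*rho(e3) with m0 = tr(M)/2 = 0, m1 = tr(M rho(e1))/2 = 0, m2 = tr(M rho(e2))/2 = -1/2 + 7*I/2, m3 = tr(M rho(e3))/2 = -2.
Multiplying table entries, the bivector images are rho(e1 e2) = I*rho(e3), rho(e1 e3) = -I*rho(e2), rho(e2 e3) = I*rho(e1); with real blade coefficients the real parts of m0..m3 are the coefficients of 1, e1, e2, e3 and the imaginary parts give the bivectors (e2 e3: Im m1, e1 e3: -Im m2, e1 e2: Im m3).
Answer: -1/2*e2 - 2*e3 - 7/2*e1 e3


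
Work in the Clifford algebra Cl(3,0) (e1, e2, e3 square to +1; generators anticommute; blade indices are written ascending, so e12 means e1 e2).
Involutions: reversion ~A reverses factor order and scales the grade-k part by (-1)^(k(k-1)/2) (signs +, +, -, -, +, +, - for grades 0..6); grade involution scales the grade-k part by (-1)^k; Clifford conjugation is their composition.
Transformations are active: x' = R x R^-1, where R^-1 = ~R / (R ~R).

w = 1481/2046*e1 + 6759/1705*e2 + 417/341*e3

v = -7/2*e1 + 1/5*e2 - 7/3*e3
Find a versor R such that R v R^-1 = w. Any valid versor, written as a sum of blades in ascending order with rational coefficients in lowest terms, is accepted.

The midline construction: v and w both square to 15961/900, so reflecting in their sum -2840/1023*e1 + 1420/341*e2 - 1136/1023*e3 exchanges them.
Answer: -2840/1023*e1 + 1420/341*e2 - 1136/1023*e3


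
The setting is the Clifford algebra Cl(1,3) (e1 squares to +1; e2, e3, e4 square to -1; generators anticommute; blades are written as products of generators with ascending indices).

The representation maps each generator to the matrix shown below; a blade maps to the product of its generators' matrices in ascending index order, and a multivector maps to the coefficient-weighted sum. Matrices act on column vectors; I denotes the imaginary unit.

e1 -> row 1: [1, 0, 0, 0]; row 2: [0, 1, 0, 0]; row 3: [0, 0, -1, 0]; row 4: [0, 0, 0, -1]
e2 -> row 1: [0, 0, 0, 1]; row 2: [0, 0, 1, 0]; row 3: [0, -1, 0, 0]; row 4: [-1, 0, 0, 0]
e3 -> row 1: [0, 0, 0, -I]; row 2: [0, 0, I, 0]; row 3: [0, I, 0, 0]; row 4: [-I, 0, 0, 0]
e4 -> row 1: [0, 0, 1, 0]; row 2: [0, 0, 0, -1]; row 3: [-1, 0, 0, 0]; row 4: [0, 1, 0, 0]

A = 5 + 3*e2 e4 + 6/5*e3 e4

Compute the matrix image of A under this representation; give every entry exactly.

Bivector images (products of the table entries): rho(e2 e4) = rho(e2)rho(e4) = row 1: [0, 1, 0, 0]; row 2: [-1, 0, 0, 0]; row 3: [0, 0, 0, 1]; row 4: [0, 0, -1, 0]; rho(e3 e4) = rho(e3)rho(e4) = row 1: [0, -I, 0, 0]; row 2: [-I, 0, 0, 0]; row 3: [0, 0, 0, -I]; row 4: [0, 0, -I, 0].
M = (5)*1 + (3)*rho(e2 e4) + (6/5)*rho(e3 e4), summed entrywise (1 is the identity matrix):
Answer: row 1: [5, 3 - 6*I/5, 0, 0]; row 2: [-3 - 6*I/5, 5, 0, 0]; row 3: [0, 0, 5, 3 - 6*I/5]; row 4: [0, 0, -3 - 6*I/5, 5]


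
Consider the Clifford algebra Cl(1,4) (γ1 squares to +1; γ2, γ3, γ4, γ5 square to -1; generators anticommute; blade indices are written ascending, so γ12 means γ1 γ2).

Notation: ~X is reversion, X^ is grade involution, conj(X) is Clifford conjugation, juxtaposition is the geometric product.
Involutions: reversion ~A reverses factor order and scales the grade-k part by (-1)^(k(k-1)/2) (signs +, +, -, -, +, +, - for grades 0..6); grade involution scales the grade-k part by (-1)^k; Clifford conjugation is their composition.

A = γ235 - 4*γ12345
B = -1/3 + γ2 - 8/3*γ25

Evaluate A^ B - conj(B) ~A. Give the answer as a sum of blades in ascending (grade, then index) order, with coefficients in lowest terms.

first term: 8/3*γ3 + γ35 + 32/3*γ134 + 1/3*γ235 + 4*γ1345 - 4/3*γ12345
second term: -8/3*γ3 - γ35 + 32/3*γ134 + 1/3*γ235 + 4*γ1345 + 4/3*γ12345
Answer: 16/3*γ3 + 2*γ35 - 8/3*γ12345


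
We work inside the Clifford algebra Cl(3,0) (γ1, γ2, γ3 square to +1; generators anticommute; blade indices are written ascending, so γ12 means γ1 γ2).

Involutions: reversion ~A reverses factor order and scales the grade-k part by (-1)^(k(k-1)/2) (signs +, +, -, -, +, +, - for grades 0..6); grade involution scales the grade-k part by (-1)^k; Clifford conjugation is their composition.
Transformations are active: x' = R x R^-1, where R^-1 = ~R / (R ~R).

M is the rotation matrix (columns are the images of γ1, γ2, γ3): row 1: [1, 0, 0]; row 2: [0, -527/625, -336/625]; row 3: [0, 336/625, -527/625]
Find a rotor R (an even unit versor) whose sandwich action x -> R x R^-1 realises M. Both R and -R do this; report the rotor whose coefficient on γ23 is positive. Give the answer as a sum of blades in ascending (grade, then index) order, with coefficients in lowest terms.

Method: write R = a + b12*γ12 + b13*γ13 + b23*γ23 with a^2 + b12^2 + b13^2 + b23^2 = 1 (so R^-1 = ~R). Expanding the columns R e_j ~R gives tr M = 4a^2 - 1 and, from the antisymmetric part, M21 - M12 = -4a*b12, M13 - M31 = 4a*b13, M32 - M23 = -4a*b23.
Here tr M = -429/625, so a^2 = (1 + tr M)/4 = 49/625 and a = ±7/25. Taking a = 7/25: M21 - M12 = 0, M13 - M31 = 0, M32 - M23 = 672/625, giving b12 = 0, b13 = 0, b23 = -24/25, i.e. R = 7/25 - 24/25*γ23.
Its γ23 coefficient is negative, so report the other preimage -R.
Answer: -7/25 + 24/25*γ23. Why the constraint matters: R and -R act identically through the sandwich — M has trace -429/625 either way — so only the sign condition on γ23 picks one of the two preimages.


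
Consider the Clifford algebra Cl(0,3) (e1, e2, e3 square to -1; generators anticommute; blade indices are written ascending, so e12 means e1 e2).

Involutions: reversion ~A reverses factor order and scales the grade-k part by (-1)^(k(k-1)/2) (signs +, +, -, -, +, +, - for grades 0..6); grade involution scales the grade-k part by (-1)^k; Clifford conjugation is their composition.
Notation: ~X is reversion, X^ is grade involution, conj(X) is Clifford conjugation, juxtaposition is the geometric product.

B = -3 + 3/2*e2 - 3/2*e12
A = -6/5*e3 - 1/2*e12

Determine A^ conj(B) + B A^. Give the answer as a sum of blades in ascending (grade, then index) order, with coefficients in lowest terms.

first term: 3/4 - 3/4*e1 - 18/5*e3 + 3/2*e12 + 9/5*e23 + 9/5*e123
second term: -3/4 - 3/4*e1 - 18/5*e3 + 3/2*e12 + 9/5*e23 - 9/5*e123
Answer: -3/2*e1 - 36/5*e3 + 3*e12 + 18/5*e23


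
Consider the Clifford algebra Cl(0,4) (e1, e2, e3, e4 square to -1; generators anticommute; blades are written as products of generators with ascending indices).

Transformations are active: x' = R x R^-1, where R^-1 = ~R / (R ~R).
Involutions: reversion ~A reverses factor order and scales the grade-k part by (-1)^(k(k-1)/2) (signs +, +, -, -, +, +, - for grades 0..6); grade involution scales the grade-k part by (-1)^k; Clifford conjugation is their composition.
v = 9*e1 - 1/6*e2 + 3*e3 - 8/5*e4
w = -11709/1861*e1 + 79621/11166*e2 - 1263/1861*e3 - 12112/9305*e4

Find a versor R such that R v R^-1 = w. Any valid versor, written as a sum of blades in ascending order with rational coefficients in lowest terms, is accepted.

Sketch: the shared square -83329/900 makes R = v + w = 5040/1861*e1 + 12960/1861*e2 + 4320/1861*e3 - 5400/1861*e4 the natural versor; its sandwich fixes that direction, negates (v - w)/2, and sends v to w.
Answer: 5040/1861*e1 + 12960/1861*e2 + 4320/1861*e3 - 5400/1861*e4


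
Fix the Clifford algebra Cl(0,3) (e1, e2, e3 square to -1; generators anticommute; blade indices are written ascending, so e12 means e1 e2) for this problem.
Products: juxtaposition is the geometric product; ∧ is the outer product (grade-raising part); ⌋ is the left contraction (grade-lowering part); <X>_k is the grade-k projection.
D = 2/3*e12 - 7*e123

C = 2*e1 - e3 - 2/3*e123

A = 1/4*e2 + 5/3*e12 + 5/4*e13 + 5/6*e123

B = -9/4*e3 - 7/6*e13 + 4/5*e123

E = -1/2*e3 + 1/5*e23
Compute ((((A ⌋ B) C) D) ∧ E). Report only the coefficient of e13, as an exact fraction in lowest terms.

step 1: 17/8 + e2 - 4/3*e3 + 1/5*e13
step 2: -4/3 + 89/20*e1 - 2/15*e2 - 69/40*e3 - 26/9*e12 + 2*e13 - e23 - 17/12*e123
step 3: 1279/108 - 319/45*e1 - 509/30*e2 - 347/18*e3 - 4667/360*e12 + 4/15*e13 + 1789/60*e23 + 491/60*e123
step 4: -1279/216*e3 + 319/90*e13 + 293/27*e23 + 6077/1200*e123
Answer: 319/90


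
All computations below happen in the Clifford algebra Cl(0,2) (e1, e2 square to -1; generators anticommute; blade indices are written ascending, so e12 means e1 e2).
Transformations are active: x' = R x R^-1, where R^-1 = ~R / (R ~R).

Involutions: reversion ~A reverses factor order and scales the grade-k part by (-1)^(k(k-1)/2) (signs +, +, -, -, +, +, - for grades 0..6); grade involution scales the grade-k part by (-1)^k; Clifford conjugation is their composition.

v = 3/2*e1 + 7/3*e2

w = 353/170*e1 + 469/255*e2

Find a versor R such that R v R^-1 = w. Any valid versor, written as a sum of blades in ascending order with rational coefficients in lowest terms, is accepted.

Sketch: the shared square -277/36 makes R = v + w = 304/85*e1 + 1064/255*e2 the natural versor; its sandwich fixes that direction, negates (v - w)/2, and sends v to w.
Answer: 304/85*e1 + 1064/255*e2


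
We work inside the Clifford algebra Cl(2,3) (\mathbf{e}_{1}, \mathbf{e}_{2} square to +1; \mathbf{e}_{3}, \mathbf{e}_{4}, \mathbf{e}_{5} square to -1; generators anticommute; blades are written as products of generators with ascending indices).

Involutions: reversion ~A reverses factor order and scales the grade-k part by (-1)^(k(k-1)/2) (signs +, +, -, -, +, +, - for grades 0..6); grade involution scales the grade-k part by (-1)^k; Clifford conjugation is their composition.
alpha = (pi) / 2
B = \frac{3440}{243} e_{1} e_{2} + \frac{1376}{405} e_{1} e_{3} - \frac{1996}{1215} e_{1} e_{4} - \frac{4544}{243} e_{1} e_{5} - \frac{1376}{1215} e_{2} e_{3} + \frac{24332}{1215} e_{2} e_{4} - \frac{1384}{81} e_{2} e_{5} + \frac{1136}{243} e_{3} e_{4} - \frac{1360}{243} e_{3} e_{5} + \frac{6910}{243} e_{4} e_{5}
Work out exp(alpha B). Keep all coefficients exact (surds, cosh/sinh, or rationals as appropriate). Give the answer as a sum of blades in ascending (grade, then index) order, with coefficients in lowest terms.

B^2 term by term: the squares give (\frac{3440}{243})^2*(e_{1} e_{2})^2 + (\frac{1376}{405})^2*(e_{1} e_{3})^2 + (-\frac{1996}{1215})^2*(e_{1} e_{4})^2 + (-\frac{4544}{243})^2*(e_{1} e_{5})^2 + (-\frac{1376}{1215})^2*(e_{2} e_{3})^2 + (\frac{24332}{1215})^2*(e_{2} e_{4})^2 + (-\frac{1384}{81})^2*(e_{2} e_{5})^2 + (\frac{1136}{243})^2*(e_{3} e_{4})^2 + (-\frac{1360}{243})^2*(e_{3} e_{5})^2 + (\frac{6910}{243})^2*(e_{4} e_{5})^2 = \frac{11833600}{59049}*(-1) + \frac{1893376}{164025}*(+1) + \frac{3984016}{1476225}*(+1) + \frac{20647936}{59049}*(+1) + \frac{1893376}{1476225}*(+1) + \frac{592046224}{1476225}*(+1) + \frac{1915456}{6561}*(+1) + \frac{1290496}{59049}*(-1) + \frac{1849600}{59049}*(-1) + \frac{47748100}{59049}*(-1) = -4 (each basis 2-blade squares to minus the product of its generators' squares); cross terms between blades sharing an index anticommute and cancel; the commuting (index-disjoint) pairs give grade-4 terms 2*c*c'*(blade product), which cancel blade by blade — e_{1} e_{2} e_{3} e_{4}: \frac{7815680}{59049} - \frac{66961664}{492075} + \frac{5492992}{1476225} = 0; e_{1} e_{2} e_{3} e_{5}: -\frac{9356800}{59049} + \frac{3808768}{32805} + \frac{12505088}{295245} = 0; e_{1} e_{2} e_{4} e_{5}: \frac{47540800}{59049} - \frac{5524928}{98415} - \frac{221129216}{295245} = 0; e_{1} e_{3} e_{4} e_{5}: \frac{3803264}{19683} - \frac{1085824}{59049} - \frac{10323968}{59049} = 0; e_{2} e_{3} e_{4} e_{5}: -\frac{3803264}{59049} + \frac{13236608}{59049} - \frac{3144448}{19683} = 0 — confirming B is simple. So B^2 = -4.
B^2 = -4 — the series telescopes trigonometrically here: l = 2, alpha*l = \pi, so exp(alpha B) = cos(\pi) + (sin(\pi)/2)*B = -1 + (0)*B.
Answer: -1


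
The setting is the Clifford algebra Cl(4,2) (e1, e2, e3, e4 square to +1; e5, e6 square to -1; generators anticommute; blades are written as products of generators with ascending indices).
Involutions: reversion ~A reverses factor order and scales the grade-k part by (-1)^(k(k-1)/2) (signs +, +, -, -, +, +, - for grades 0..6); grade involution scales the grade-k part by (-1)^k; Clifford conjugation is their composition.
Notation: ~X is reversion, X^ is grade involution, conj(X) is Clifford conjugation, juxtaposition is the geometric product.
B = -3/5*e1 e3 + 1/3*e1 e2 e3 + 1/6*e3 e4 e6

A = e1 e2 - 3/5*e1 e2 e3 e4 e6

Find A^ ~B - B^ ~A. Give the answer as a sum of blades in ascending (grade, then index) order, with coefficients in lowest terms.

first term: 1/3*e3 - 1/10*e1 e2 - 3/5*e2 e3 + 1/5*e4 e6 + 9/25*e2 e4 e6 - 1/6*e1 e2 e3 e4 e6
second term: -1/3*e3 + 1/10*e1 e2 + 3/5*e2 e3 - 1/5*e4 e6 + 9/25*e2 e4 e6 + 1/6*e1 e2 e3 e4 e6
Answer: 2/3*e3 - 1/5*e1 e2 - 6/5*e2 e3 + 2/5*e4 e6 - 1/3*e1 e2 e3 e4 e6


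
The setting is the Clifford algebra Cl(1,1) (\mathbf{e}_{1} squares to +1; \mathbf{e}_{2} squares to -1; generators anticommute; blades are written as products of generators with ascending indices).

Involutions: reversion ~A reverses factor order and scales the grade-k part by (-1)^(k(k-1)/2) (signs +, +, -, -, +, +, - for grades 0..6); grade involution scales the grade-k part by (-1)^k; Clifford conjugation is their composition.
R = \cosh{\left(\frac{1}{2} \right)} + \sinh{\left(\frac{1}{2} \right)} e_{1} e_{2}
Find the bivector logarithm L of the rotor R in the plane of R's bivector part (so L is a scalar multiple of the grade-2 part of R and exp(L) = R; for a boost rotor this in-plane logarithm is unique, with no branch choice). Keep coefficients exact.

The scalar part of R is \cosh{\left(\frac{1}{2} \right)}, which determines |rapidity| via cosh; the sign lives in the bivector part, and pairing them (bivector part over sinh of the rapidity = the plane) gives the unique in-plane L = rapidity * plane.
Concretely: cosh(rapidity) = \cosh{\left(\frac{1}{2} \right)} gives rapidity = ±\frac{1}{2}, and since rapidity/sinh(rapidity) is even the sign is immaterial: L = (rapidity/sinh(rapidity)) * <R>_2 = (\frac{1}{2 \sinh{\left(\frac{1}{2} \right)}}) * <R>_2.
Answer: \frac{1}{2} e_{1} e_{2}


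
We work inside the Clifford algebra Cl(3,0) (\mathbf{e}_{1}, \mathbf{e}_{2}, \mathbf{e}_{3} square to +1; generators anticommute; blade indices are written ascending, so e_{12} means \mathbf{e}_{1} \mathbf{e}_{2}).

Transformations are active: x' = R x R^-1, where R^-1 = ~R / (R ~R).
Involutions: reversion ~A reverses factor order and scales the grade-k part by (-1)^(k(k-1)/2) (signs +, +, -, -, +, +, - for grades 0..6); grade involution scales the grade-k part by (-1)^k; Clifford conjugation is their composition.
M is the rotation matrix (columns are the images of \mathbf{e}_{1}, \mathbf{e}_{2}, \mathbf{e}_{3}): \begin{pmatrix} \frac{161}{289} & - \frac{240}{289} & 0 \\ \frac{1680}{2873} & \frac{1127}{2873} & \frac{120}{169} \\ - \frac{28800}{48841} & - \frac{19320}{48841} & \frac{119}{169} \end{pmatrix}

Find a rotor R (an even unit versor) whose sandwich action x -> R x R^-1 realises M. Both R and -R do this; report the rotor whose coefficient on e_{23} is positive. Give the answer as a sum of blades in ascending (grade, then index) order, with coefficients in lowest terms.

Method: write R = a + b12*e_{12} + b13*e_{13} + b23*e_{23} with a^2 + b12^2 + b13^2 + b23^2 = 1 (so R^-1 = ~R). Expanding the columns R e_j ~R gives tr M = 4a^2 - 1 and, from the antisymmetric part, M21 - M12 = -4a*b12, M13 - M31 = 4a*b13, M32 - M23 = -4a*b23.
Here tr M = \frac{80759}{48841}, so a^2 = (1 + tr M)/4 = \frac{32400}{48841} and a = ±\frac{180}{221}. Taking a = \frac{180}{221}: M21 - M12 = \frac{69120}{48841}, M13 - M31 = \frac{28800}{48841}, M32 - M23 = -\frac{54000}{48841}, giving b12 = -\frac{96}{221}, b13 = \frac{40}{221}, b23 = \frac{75}{221}, i.e. R = \frac{180}{221} - \frac{96}{221} e_{12} + \frac{40}{221} e_{13} + \frac{75}{221} e_{23}.
Its e_{23} coefficient is already positive.
Answer: \frac{180}{221} - \frac{96}{221} e_{12} + \frac{40}{221} e_{13} + \frac{75}{221} e_{23}. Key observation: the double cover Spin(3) -> SO(3) sends R and -R to the same matrix (trace \frac{80759}{48841} here), so the stated sign of the e_{23} coefficient is what selects one sheet.


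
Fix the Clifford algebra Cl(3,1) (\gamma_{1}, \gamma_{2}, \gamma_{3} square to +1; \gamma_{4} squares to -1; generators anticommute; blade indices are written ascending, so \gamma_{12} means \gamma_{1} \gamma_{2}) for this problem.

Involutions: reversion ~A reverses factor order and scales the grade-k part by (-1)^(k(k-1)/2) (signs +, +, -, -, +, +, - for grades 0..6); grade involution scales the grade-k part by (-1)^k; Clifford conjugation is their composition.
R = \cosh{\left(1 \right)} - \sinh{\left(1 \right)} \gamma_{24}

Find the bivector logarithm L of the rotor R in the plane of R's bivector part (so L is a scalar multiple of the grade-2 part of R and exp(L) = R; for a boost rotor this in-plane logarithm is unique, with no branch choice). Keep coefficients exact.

The scalar part of R is \cosh{\left(1 \right)}, which determines |rapidity| via cosh; the sign lives in the bivector part, and pairing them (bivector part over sinh of the rapidity = the plane) gives the unique in-plane L = rapidity * plane.
Concretely: cosh(rapidity) = \cosh{\left(1 \right)} gives rapidity = ±1, and since rapidity/sinh(rapidity) is even the sign is immaterial: L = (rapidity/sinh(rapidity)) * <R>_2 = (\frac{1}{\sinh{\left(1 \right)}}) * <R>_2.
Answer: -\gamma_{24}


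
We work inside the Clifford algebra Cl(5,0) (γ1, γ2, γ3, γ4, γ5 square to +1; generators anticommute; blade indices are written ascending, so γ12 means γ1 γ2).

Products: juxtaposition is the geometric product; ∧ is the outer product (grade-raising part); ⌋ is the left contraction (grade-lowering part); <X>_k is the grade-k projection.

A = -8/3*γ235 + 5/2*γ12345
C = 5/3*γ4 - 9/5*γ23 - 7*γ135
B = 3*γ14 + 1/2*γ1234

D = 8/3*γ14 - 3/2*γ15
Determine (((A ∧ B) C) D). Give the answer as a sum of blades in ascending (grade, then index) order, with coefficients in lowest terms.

step 1: -8*γ12345
step 2: 56*γ24 - 72/5*γ145 + 40/3*γ1235
step 3: 108/5*γ4 + 192/5*γ5 + 448/3*γ12 + 20*γ23 - 84*γ1245 + 320/9*γ2345
Answer: 108/5*γ4 + 192/5*γ5 + 448/3*γ12 + 20*γ23 - 84*γ1245 + 320/9*γ2345


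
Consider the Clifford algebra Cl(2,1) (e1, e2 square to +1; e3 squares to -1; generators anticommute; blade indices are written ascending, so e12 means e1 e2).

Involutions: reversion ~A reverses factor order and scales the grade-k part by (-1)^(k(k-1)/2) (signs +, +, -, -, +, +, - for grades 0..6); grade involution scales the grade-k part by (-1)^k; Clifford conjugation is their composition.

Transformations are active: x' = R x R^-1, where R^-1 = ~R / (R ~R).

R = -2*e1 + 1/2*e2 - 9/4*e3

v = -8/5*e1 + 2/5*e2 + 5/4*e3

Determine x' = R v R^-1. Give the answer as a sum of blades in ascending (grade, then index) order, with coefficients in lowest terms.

~R = -2*e1 + 1/2*e2 - 9/4*e3, and R ~R = -13/16, so R^-1 = ~R / (-13/16).
R v = 497/80 - 61/10*e13 + 61/40*e23
Answer: 2092/65*e1 - 523/65*e2 + 8621/260*e3
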